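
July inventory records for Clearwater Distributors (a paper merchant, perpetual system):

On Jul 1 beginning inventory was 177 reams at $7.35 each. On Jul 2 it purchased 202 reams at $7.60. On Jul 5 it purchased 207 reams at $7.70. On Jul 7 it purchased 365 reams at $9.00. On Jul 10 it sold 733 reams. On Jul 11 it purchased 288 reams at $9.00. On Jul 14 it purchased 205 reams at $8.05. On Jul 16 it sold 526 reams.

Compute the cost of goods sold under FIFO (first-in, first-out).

Jul 10, 733 sold [FIFO — oldest first]: 177 @ $7.35 + 202 @ $7.60 + 207 @ $7.70 + 147 @ $9.00 = $5,753.05
Jul 16, 526 sold [FIFO — oldest first]: 218 @ $9.00 + 288 @ $9.00 + 20 @ $8.05 = $4,715.00
Total COGS = $5,753.05 + $4,715.00 = $10,468.05
Ending inventory: 185 @ $8.05 = $1,489.25

COGS = $10,468.05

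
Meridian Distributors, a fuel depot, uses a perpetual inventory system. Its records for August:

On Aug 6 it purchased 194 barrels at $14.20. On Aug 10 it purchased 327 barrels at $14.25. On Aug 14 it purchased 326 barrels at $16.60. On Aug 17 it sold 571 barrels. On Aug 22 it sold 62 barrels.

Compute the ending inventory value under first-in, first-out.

Aug 17, 571 sold [FIFO — oldest first]: 194 @ $14.20 + 327 @ $14.25 + 50 @ $16.60 = $8,244.55
Aug 22, 62 sold [FIFO — oldest first]: 62 @ $16.60 = $1,029.20
Total COGS = $8,244.55 + $1,029.20 = $9,273.75
Ending inventory: 214 @ $16.60 = $3,552.40

Ending inventory = $3,552.40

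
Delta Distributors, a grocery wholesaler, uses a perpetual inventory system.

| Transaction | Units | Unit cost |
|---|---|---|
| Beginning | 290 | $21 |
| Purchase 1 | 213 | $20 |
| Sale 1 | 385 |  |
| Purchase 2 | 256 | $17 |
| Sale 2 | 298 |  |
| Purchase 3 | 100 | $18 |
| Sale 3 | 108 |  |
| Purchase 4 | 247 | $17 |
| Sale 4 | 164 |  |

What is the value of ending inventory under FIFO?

Sale 1 (385) [FIFO — oldest first]: 290 @ $21 + 95 @ $20 = $7,990
Sale 2 (298) [FIFO — oldest first]: 118 @ $20 + 180 @ $17 = $5,420
Sale 3 (108) [FIFO — oldest first]: 76 @ $17 + 32 @ $18 = $1,868
Sale 4 (164) [FIFO — oldest first]: 68 @ $18 + 96 @ $17 = $2,856
Total COGS = $7,990 + $5,420 + $1,868 + $2,856 = $18,134
Ending inventory: 151 @ $17 = $2,567

Ending inventory = $2,567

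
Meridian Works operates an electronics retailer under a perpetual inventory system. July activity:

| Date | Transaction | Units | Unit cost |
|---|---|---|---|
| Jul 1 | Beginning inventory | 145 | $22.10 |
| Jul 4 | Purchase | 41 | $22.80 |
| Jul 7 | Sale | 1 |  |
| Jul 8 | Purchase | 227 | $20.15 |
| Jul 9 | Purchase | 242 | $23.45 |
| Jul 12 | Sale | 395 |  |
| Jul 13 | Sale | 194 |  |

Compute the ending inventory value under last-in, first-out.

Jul 7, 1 sold [LIFO — newest first]: 1 @ $22.80 = $22.80
Jul 12, 395 sold [LIFO — newest first]: 242 @ $23.45 + 153 @ $20.15 = $8,757.85
Jul 13, 194 sold [LIFO — newest first]: 74 @ $20.15 + 40 @ $22.80 + 80 @ $22.10 = $4,171.10
Total COGS = $22.80 + $8,757.85 + $4,171.10 = $12,951.75
Ending inventory: 65 @ $22.10 = $1,436.50
Check: goods available $14,388.25 = COGS $12,951.75 + ending $1,436.50

Ending inventory = $1,436.50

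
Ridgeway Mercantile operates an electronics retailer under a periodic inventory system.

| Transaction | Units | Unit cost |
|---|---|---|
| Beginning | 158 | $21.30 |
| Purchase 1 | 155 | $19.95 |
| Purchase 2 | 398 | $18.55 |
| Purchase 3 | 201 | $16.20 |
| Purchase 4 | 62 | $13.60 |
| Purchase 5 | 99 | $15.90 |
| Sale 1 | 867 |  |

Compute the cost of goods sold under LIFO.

COGS = $15,191.05

Sale 1 (867) [LIFO — newest first]: 99 @ $15.90 + 62 @ $13.60 + 201 @ $16.20 + 398 @ $18.55 + 107 @ $19.95 = $15,191.05
Ending inventory: 158 @ $21.30 + 48 @ $19.95 = $4,323.00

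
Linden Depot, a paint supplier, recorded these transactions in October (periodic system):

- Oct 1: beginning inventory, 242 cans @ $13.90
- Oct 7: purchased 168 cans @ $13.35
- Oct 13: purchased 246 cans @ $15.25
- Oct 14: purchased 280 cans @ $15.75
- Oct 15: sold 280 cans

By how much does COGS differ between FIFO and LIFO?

$538.90

FIFO COGS: 242 @ $13.90 + 38 @ $13.35 = $3,871.10
LIFO COGS: 280 @ $15.75 = $4,410.00
Difference = |$3,871.10 − $4,410.00| = $538.90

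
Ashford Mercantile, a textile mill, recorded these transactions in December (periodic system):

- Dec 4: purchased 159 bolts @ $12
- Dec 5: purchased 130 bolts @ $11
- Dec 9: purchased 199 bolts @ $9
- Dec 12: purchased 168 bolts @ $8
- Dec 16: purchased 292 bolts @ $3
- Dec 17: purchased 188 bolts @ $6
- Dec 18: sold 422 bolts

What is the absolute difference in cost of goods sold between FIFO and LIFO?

FIFO COGS: 159 @ $12 + 130 @ $11 + 133 @ $9 = $4,535
LIFO COGS: 188 @ $6 + 234 @ $3 = $1,830
Difference = |$4,535 − $1,830| = $2,705

$2,705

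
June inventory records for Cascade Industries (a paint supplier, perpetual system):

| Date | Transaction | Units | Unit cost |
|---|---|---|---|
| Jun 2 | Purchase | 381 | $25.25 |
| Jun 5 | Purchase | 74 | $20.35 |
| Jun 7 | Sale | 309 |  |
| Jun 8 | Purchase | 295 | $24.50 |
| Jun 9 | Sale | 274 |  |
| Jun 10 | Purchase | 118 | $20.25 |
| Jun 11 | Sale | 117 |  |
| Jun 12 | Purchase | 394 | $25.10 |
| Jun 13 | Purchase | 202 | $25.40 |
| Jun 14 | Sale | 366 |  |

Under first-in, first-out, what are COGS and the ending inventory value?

Jun 7, 309 sold [FIFO — oldest first]: 309 @ $25.25 = $7,802.25
Jun 9, 274 sold [FIFO — oldest first]: 72 @ $25.25 + 74 @ $20.35 + 128 @ $24.50 = $6,459.90
Jun 11, 117 sold [FIFO — oldest first]: 117 @ $24.50 = $2,866.50
Jun 14, 366 sold [FIFO — oldest first]: 50 @ $24.50 + 118 @ $20.25 + 198 @ $25.10 = $8,584.30
Total COGS = $7,802.25 + $6,459.90 + $2,866.50 + $8,584.30 = $25,712.95
Ending inventory: 196 @ $25.10 + 202 @ $25.40 = $10,050.40

COGS = $25,712.95; ending inventory = $10,050.40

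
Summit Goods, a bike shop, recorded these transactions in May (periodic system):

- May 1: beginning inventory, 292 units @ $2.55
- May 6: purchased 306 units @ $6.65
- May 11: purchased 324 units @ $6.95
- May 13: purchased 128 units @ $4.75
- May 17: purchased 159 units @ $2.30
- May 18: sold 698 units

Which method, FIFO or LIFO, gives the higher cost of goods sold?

FIFO COGS: 292 @ $2.55 + 306 @ $6.65 + 100 @ $6.95 = $3,474.50
LIFO COGS: 159 @ $2.30 + 128 @ $4.75 + 324 @ $6.95 + 87 @ $6.65 = $3,804.05

LIFO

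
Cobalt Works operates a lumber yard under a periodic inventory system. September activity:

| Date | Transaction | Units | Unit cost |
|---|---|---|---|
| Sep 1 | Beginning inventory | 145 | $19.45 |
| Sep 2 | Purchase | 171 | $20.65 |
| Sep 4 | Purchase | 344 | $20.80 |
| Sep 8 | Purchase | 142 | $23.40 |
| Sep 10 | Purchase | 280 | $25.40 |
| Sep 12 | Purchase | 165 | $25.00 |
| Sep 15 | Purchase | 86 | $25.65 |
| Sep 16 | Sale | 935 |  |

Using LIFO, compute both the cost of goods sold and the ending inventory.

COGS = $22,215.30; ending inventory = $8,057.00

Sep 16, 935 sold [LIFO — newest first]: 86 @ $25.65 + 165 @ $25.00 + 280 @ $25.40 + 142 @ $23.40 + 262 @ $20.80 = $22,215.30
Ending inventory: 145 @ $19.45 + 171 @ $20.65 + 82 @ $20.80 = $8,057.00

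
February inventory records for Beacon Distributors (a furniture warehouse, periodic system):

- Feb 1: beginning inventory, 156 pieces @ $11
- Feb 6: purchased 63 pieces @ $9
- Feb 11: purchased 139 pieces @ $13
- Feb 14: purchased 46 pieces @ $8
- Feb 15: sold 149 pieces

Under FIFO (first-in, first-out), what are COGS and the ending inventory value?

Feb 15, 149 sold [FIFO — oldest first]: 149 @ $11 = $1,639
Ending inventory: 7 @ $11 + 63 @ $9 + 139 @ $13 + 46 @ $8 = $2,819

COGS = $1,639; ending inventory = $2,819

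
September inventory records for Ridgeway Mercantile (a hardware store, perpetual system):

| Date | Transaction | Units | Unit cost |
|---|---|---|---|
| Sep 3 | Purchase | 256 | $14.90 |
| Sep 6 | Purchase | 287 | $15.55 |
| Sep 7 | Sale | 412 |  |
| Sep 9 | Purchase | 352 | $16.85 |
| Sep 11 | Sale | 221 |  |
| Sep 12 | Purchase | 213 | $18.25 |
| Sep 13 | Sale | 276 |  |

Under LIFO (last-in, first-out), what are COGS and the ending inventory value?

Sep 7, 412 sold [LIFO — newest first]: 287 @ $15.55 + 125 @ $14.90 = $6,325.35
Sep 11, 221 sold [LIFO — newest first]: 221 @ $16.85 = $3,723.85
Sep 13, 276 sold [LIFO — newest first]: 213 @ $18.25 + 63 @ $16.85 = $4,948.80
Total COGS = $6,325.35 + $3,723.85 + $4,948.80 = $14,998.00
Ending inventory: 131 @ $14.90 + 68 @ $16.85 = $3,097.70

COGS = $14,998.00; ending inventory = $3,097.70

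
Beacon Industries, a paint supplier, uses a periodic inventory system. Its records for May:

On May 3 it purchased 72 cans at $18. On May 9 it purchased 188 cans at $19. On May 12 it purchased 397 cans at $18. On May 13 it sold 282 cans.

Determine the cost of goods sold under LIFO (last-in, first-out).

COGS = $5,076

May 13, 282 sold [LIFO — newest first]: 282 @ $18 = $5,076
Ending inventory: 72 @ $18 + 188 @ $19 + 115 @ $18 = $6,938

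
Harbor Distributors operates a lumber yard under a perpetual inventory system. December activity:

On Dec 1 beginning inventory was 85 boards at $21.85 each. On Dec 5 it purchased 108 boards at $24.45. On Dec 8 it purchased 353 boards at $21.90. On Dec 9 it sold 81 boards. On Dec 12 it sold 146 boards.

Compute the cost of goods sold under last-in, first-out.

COGS = $4,971.30

Dec 9, 81 sold [LIFO — newest first]: 81 @ $21.90 = $1,773.90
Dec 12, 146 sold [LIFO — newest first]: 146 @ $21.90 = $3,197.40
Total COGS = $1,773.90 + $3,197.40 = $4,971.30
Ending inventory: 85 @ $21.85 + 108 @ $24.45 + 126 @ $21.90 = $7,257.25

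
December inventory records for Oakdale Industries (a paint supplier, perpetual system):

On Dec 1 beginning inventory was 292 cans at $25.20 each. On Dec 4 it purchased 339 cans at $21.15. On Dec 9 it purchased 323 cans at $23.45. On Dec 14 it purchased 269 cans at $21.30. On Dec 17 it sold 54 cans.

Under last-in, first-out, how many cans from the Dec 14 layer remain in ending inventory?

215

Dec 17, 54 sold [LIFO — newest first]: 54 @ $21.30 = $1,150.20
Ending inventory: 292 @ $25.20 + 339 @ $21.15 + 323 @ $23.45 + 215 @ $21.30 = $26,682.10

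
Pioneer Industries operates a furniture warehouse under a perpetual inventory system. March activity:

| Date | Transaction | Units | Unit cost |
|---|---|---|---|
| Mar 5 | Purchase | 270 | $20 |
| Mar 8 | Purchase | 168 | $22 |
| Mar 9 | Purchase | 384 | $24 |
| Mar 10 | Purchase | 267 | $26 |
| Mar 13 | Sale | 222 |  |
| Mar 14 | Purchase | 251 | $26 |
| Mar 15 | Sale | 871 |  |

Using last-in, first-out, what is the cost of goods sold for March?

COGS = $26,840

Mar 13, 222 sold [LIFO — newest first]: 222 @ $26 = $5,772
Mar 15, 871 sold [LIFO — newest first]: 251 @ $26 + 45 @ $26 + 384 @ $24 + 168 @ $22 + 23 @ $20 = $21,068
Total COGS = $5,772 + $21,068 = $26,840
Ending inventory: 247 @ $20 = $4,940
Check: goods available $31,780 = COGS $26,840 + ending $4,940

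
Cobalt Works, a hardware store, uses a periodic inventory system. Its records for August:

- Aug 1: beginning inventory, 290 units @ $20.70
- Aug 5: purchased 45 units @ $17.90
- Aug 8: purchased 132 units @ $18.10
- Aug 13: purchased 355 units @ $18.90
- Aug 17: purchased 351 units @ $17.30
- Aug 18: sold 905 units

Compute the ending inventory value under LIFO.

Ending inventory = $5,547.60

Aug 18, 905 sold [LIFO — newest first]: 351 @ $17.30 + 355 @ $18.90 + 132 @ $18.10 + 45 @ $17.90 + 22 @ $20.70 = $16,431.90
Ending inventory: 268 @ $20.70 = $5,547.60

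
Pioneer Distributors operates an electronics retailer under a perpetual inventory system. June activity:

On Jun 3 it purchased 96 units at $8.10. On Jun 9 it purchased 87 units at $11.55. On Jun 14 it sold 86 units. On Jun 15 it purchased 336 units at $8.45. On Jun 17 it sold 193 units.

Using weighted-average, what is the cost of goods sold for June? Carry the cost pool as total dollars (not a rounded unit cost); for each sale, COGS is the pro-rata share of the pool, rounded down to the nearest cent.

COGS = $2,524.28

After Jun 3: 96 on hand, pool $777.60 (≈ $8.1000 each)
After Jun 9: 183 on hand, pool $1,782.45 (≈ $9.7402 each)
Jun 14, sell 86: 86/183 × $1,782.45 → $837.65
After Jun 15: 433 on hand, pool $3,784.00 (≈ $8.7390 each)
Jun 17, sell 193: 193/433 × $3,784.00 → $1,686.63
Total COGS = $837.65 + $1,686.63 = $2,524.28
Ending inventory (cost pool remaining) = $2,097.37
Check: goods available $4,621.65 = COGS $2,524.28 + ending $2,097.37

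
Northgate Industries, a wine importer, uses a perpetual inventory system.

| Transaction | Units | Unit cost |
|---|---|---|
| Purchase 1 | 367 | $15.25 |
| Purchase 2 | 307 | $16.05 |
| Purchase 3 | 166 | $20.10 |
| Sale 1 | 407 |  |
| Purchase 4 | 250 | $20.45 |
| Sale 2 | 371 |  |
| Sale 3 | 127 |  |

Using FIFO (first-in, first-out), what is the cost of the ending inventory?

Sale 1 (407) [FIFO — oldest first]: 367 @ $15.25 + 40 @ $16.05 = $6,238.75
Sale 2 (371) [FIFO — oldest first]: 267 @ $16.05 + 104 @ $20.10 = $6,375.75
Sale 3 (127) [FIFO — oldest first]: 62 @ $20.10 + 65 @ $20.45 = $2,575.45
Total COGS = $6,238.75 + $6,375.75 + $2,575.45 = $15,189.95
Ending inventory: 185 @ $20.45 = $3,783.25
Check: goods available $18,973.20 = COGS $15,189.95 + ending $3,783.25

Ending inventory = $3,783.25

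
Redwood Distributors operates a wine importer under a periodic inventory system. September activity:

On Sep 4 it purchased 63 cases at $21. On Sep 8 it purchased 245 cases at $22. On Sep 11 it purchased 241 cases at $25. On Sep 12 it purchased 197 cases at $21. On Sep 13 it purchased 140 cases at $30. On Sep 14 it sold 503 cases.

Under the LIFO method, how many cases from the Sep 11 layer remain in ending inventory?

75

Sep 14, 503 sold [LIFO — newest first]: 140 @ $30 + 197 @ $21 + 166 @ $25 = $12,487
Ending inventory: 63 @ $21 + 245 @ $22 + 75 @ $25 = $8,588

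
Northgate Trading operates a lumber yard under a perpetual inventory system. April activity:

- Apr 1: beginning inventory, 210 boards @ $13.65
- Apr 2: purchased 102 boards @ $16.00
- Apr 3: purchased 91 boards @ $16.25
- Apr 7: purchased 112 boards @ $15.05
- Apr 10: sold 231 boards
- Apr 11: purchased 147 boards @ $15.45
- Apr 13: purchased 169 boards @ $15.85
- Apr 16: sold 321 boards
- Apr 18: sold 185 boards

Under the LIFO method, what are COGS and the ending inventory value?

Apr 10, 231 sold [LIFO — newest first]: 112 @ $15.05 + 91 @ $16.25 + 28 @ $16.00 = $3,612.35
Apr 16, 321 sold [LIFO — newest first]: 169 @ $15.85 + 147 @ $15.45 + 5 @ $16.00 = $5,029.80
Apr 18, 185 sold [LIFO — newest first]: 69 @ $16.00 + 116 @ $13.65 = $2,687.40
Total COGS = $3,612.35 + $5,029.80 + $2,687.40 = $11,329.55
Ending inventory: 94 @ $13.65 = $1,283.10

COGS = $11,329.55; ending inventory = $1,283.10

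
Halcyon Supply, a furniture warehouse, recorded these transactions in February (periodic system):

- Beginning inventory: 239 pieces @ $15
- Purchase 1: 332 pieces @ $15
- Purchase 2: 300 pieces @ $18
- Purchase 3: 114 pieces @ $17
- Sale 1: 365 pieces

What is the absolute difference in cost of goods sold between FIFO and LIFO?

FIFO COGS: 239 @ $15 + 126 @ $15 = $5,475
LIFO COGS: 114 @ $17 + 251 @ $18 = $6,456
Difference = |$5,475 − $6,456| = $981

$981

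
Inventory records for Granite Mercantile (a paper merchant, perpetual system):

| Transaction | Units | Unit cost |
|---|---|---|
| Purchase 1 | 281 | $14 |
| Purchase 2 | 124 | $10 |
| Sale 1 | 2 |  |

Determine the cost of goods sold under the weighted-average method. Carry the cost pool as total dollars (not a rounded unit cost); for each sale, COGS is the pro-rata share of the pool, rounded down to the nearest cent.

After Purchase 1: 281 on hand, pool $3,934.00 (≈ $14.0000 each)
After Purchase 2: 405 on hand, pool $5,174.00 (≈ $12.7753 each)
Sale 1, sell 2: 2/405 × $5,174.00 → $25.55
Ending inventory (cost pool remaining) = $5,148.45
Check: goods available $5,174.00 = COGS $25.55 + ending $5,148.45

COGS = $25.55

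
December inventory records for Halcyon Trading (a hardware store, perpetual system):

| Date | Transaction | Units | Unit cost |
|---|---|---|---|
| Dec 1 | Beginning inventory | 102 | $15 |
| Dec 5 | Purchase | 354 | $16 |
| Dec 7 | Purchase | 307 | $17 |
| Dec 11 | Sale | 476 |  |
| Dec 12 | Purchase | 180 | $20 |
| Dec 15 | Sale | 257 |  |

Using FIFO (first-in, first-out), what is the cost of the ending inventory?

Ending inventory = $4,110

Dec 11, 476 sold [FIFO — oldest first]: 102 @ $15 + 354 @ $16 + 20 @ $17 = $7,534
Dec 15, 257 sold [FIFO — oldest first]: 257 @ $17 = $4,369
Total COGS = $7,534 + $4,369 = $11,903
Ending inventory: 30 @ $17 + 180 @ $20 = $4,110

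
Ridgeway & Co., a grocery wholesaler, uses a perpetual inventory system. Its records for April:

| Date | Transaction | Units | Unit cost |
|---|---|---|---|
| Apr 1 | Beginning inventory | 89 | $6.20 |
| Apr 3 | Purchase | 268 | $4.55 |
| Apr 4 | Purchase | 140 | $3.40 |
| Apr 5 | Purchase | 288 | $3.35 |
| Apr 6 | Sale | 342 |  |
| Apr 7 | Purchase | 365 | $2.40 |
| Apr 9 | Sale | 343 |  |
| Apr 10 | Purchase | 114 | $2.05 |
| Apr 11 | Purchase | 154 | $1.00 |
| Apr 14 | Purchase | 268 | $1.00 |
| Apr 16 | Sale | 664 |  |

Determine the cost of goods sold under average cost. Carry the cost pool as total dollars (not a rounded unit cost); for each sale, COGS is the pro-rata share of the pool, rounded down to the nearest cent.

COGS = $4,002.03

After Apr 1: 89 on hand, pool $551.80 (≈ $6.2000 each)
After Apr 3: 357 on hand, pool $1,771.20 (≈ $4.9613 each)
After Apr 4: 497 on hand, pool $2,247.20 (≈ $4.5215 each)
After Apr 5: 785 on hand, pool $3,212.00 (≈ $4.0917 each)
Apr 6, sell 342: 342/785 × $3,212.00 → $1,399.36
After Apr 7: 808 on hand, pool $2,688.64 (≈ $3.3275 each)
Apr 9, sell 343: 343/808 × $2,688.64 → $1,141.34
After Apr 10: 579 on hand, pool $1,781.00 (≈ $3.0760 each)
After Apr 11: 733 on hand, pool $1,935.00 (≈ $2.6398 each)
After Apr 14: 1001 on hand, pool $2,203.00 (≈ $2.2008 each)
Apr 16, sell 664: 664/1001 × $2,203.00 → $1,461.33
Total COGS = $1,399.36 + $1,141.34 + $1,461.33 = $4,002.03
Ending inventory (cost pool remaining) = $741.67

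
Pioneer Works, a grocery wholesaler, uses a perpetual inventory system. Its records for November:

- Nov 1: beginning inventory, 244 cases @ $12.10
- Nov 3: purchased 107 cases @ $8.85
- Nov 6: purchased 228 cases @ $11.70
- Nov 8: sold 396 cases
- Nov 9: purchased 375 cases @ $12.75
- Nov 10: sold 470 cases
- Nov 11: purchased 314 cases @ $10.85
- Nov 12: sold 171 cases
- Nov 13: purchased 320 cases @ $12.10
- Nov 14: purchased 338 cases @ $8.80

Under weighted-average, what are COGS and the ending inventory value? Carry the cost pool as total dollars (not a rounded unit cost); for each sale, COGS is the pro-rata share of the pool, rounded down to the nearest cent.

COGS = $12,176.01; ending inventory = $9,425.49

After Nov 1: 244 on hand, pool $2,952.40 (≈ $12.1000 each)
After Nov 3: 351 on hand, pool $3,899.35 (≈ $11.1093 each)
After Nov 6: 579 on hand, pool $6,566.95 (≈ $11.3419 each)
Nov 8, sell 396: 396/579 × $6,566.95 → $4,491.38
After Nov 9: 558 on hand, pool $6,856.82 (≈ $12.2882 each)
Nov 10, sell 470: 470/558 × $6,856.82 → $5,775.45
After Nov 11: 402 on hand, pool $4,488.27 (≈ $11.1649 each)
Nov 12, sell 171: 171/402 × $4,488.27 → $1,909.18
After Nov 13: 551 on hand, pool $6,451.09 (≈ $11.7080 each)
After Nov 14: 889 on hand, pool $9,425.49 (≈ $10.6024 each)
Total COGS = $4,491.38 + $5,775.45 + $1,909.18 = $12,176.01
Ending inventory (cost pool remaining) = $9,425.49
Check: goods available $21,601.50 = COGS $12,176.01 + ending $9,425.49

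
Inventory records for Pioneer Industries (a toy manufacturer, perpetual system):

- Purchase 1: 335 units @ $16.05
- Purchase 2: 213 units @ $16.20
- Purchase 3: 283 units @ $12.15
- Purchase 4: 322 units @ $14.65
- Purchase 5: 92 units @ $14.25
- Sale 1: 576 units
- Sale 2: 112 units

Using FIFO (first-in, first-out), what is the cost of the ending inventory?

Ending inventory = $7,765.75

Sale 1 (576) [FIFO — oldest first]: 335 @ $16.05 + 213 @ $16.20 + 28 @ $12.15 = $9,167.55
Sale 2 (112) [FIFO — oldest first]: 112 @ $12.15 = $1,360.80
Total COGS = $9,167.55 + $1,360.80 = $10,528.35
Ending inventory: 143 @ $12.15 + 322 @ $14.65 + 92 @ $14.25 = $7,765.75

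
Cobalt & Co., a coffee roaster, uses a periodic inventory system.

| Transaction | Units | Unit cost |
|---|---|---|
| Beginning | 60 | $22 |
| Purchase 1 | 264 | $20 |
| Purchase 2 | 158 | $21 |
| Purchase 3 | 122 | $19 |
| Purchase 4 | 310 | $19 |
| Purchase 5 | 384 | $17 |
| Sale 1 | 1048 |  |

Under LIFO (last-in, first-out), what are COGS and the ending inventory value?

COGS = $19,534; ending inventory = $5,120

Sale 1 (1048) [LIFO — newest first]: 384 @ $17 + 310 @ $19 + 122 @ $19 + 158 @ $21 + 74 @ $20 = $19,534
Ending inventory: 60 @ $22 + 190 @ $20 = $5,120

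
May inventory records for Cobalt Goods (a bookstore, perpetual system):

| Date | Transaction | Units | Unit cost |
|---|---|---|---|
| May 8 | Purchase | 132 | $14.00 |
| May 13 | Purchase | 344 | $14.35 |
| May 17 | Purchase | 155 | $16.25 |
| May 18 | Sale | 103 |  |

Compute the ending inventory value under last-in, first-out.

May 18, 103 sold [LIFO — newest first]: 103 @ $16.25 = $1,673.75
Ending inventory: 132 @ $14.00 + 344 @ $14.35 + 52 @ $16.25 = $7,629.40

Ending inventory = $7,629.40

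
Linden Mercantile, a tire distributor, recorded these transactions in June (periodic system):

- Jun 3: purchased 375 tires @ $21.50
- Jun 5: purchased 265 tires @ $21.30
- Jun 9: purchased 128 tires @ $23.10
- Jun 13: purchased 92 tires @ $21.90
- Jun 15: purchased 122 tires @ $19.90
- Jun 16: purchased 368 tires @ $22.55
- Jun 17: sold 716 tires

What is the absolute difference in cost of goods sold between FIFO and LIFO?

$363.00

FIFO COGS: 375 @ $21.50 + 265 @ $21.30 + 76 @ $23.10 = $15,462.60
LIFO COGS: 368 @ $22.55 + 122 @ $19.90 + 92 @ $21.90 + 128 @ $23.10 + 6 @ $21.30 = $15,825.60
Difference = |$15,462.60 − $15,825.60| = $363.00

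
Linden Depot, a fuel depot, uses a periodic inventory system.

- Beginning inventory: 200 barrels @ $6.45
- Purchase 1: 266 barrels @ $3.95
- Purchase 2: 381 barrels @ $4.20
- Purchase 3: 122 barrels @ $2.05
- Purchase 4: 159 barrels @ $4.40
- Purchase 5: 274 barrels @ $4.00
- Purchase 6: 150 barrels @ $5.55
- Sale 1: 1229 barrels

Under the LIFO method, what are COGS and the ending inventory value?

Sale 1 (1229) [LIFO — newest first]: 150 @ $5.55 + 274 @ $4.00 + 159 @ $4.40 + 122 @ $2.05 + 381 @ $4.20 + 143 @ $3.95 = $5,043.25
Ending inventory: 200 @ $6.45 + 123 @ $3.95 = $1,775.85

COGS = $5,043.25; ending inventory = $1,775.85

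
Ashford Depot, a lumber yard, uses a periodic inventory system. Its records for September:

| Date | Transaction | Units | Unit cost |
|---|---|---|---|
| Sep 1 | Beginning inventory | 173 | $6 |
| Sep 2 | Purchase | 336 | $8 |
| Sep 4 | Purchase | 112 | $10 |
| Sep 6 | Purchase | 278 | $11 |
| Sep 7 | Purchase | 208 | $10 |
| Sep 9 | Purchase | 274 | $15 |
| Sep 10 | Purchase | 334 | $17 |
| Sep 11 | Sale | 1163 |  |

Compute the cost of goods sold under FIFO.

COGS = $10,824

Sep 11, 1163 sold [FIFO — oldest first]: 173 @ $6 + 336 @ $8 + 112 @ $10 + 278 @ $11 + 208 @ $10 + 56 @ $15 = $10,824
Ending inventory: 218 @ $15 + 334 @ $17 = $8,948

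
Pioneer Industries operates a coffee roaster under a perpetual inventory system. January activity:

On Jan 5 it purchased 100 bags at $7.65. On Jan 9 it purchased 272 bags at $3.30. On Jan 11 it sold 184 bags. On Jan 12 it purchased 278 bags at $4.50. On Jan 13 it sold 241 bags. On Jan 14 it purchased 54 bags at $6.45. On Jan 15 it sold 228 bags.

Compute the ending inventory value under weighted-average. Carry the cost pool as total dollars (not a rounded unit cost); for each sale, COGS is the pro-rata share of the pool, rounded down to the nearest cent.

After Jan 5: 100 on hand, pool $765.00 (≈ $7.6500 each)
After Jan 9: 372 on hand, pool $1,662.60 (≈ $4.4694 each)
Jan 11, sell 184: 184/372 × $1,662.60 → $822.36
After Jan 12: 466 on hand, pool $2,091.24 (≈ $4.4876 each)
Jan 13, sell 241: 241/466 × $2,091.24 → $1,081.52
After Jan 14: 279 on hand, pool $1,358.02 (≈ $4.8675 each)
Jan 15, sell 228: 228/279 × $1,358.02 → $1,109.77
Total COGS = $822.36 + $1,081.52 + $1,109.77 = $3,013.65
Ending inventory (cost pool remaining) = $248.25

Ending inventory = $248.25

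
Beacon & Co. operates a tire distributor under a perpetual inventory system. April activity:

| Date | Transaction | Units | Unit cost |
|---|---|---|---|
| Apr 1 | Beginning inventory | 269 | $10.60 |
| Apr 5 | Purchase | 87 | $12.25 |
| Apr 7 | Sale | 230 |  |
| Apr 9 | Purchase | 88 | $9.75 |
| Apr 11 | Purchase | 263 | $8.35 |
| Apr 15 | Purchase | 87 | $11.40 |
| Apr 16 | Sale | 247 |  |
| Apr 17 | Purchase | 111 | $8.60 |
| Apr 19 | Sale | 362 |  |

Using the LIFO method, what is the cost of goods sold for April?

COGS = $8,218.00

Apr 7, 230 sold [LIFO — newest first]: 87 @ $12.25 + 143 @ $10.60 = $2,581.55
Apr 16, 247 sold [LIFO — newest first]: 87 @ $11.40 + 160 @ $8.35 = $2,327.80
Apr 19, 362 sold [LIFO — newest first]: 111 @ $8.60 + 103 @ $8.35 + 88 @ $9.75 + 60 @ $10.60 = $3,308.65
Total COGS = $2,581.55 + $2,327.80 + $3,308.65 = $8,218.00
Ending inventory: 66 @ $10.60 = $699.60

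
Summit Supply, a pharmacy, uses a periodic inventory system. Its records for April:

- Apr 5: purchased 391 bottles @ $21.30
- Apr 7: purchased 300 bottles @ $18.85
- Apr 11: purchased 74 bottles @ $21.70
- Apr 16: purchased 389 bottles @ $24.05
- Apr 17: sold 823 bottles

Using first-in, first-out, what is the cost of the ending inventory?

Apr 17, 823 sold [FIFO — oldest first]: 391 @ $21.30 + 300 @ $18.85 + 74 @ $21.70 + 58 @ $24.05 = $16,984.00
Ending inventory: 331 @ $24.05 = $7,960.55

Ending inventory = $7,960.55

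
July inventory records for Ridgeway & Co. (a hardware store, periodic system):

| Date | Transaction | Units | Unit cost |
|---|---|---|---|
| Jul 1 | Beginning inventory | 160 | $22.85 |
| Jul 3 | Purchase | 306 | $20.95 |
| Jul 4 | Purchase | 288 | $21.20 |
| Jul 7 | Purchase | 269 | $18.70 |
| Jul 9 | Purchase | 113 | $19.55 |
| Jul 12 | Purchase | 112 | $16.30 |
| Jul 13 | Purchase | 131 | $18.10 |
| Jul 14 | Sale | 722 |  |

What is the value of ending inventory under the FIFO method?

Ending inventory = $12,114.55

Jul 14, 722 sold [FIFO — oldest first]: 160 @ $22.85 + 306 @ $20.95 + 256 @ $21.20 = $15,493.90
Ending inventory: 32 @ $21.20 + 269 @ $18.70 + 113 @ $19.55 + 112 @ $16.30 + 131 @ $18.10 = $12,114.55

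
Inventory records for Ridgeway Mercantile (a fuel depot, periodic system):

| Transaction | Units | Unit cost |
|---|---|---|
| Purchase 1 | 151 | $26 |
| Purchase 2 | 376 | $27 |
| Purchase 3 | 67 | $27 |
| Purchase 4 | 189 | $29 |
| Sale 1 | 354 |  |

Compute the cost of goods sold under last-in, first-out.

COGS = $9,936

Sale 1 (354) [LIFO — newest first]: 189 @ $29 + 67 @ $27 + 98 @ $27 = $9,936
Ending inventory: 151 @ $26 + 278 @ $27 = $11,432
Check: goods available $21,368 = COGS $9,936 + ending $11,432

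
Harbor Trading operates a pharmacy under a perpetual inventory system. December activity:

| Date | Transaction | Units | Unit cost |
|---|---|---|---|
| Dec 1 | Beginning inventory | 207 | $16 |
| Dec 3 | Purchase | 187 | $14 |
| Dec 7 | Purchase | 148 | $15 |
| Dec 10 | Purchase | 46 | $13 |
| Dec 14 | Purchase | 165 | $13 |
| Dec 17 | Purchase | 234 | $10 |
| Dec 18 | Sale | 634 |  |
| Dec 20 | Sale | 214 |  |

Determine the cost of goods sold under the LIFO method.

COGS = $11,009

Dec 18, 634 sold [LIFO — newest first]: 234 @ $10 + 165 @ $13 + 46 @ $13 + 148 @ $15 + 41 @ $14 = $7,877
Dec 20, 214 sold [LIFO — newest first]: 146 @ $14 + 68 @ $16 = $3,132
Total COGS = $7,877 + $3,132 = $11,009
Ending inventory: 139 @ $16 = $2,224
Check: goods available $13,233 = COGS $11,009 + ending $2,224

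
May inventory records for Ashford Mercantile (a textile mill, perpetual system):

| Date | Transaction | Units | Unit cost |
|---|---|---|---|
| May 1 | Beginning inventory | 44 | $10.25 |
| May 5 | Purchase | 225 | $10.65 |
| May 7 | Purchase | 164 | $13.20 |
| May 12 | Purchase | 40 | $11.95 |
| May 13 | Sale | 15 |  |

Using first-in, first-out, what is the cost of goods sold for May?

May 13, 15 sold [FIFO — oldest first]: 15 @ $10.25 = $153.75
Ending inventory: 29 @ $10.25 + 225 @ $10.65 + 164 @ $13.20 + 40 @ $11.95 = $5,336.30

COGS = $153.75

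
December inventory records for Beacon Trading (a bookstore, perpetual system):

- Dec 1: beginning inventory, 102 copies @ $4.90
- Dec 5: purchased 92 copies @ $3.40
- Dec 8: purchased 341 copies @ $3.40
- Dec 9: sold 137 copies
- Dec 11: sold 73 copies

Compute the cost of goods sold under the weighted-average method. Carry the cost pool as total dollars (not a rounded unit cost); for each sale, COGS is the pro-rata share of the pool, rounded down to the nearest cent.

COGS = $774.04

After Dec 1: 102 on hand, pool $499.80 (≈ $4.9000 each)
After Dec 5: 194 on hand, pool $812.60 (≈ $4.1887 each)
After Dec 8: 535 on hand, pool $1,972.00 (≈ $3.6860 each)
Dec 9, sell 137: 137/535 × $1,972.00 → $504.97
Dec 11, sell 73: 73/398 × $1,467.03 → $269.07
Total COGS = $504.97 + $269.07 = $774.04
Ending inventory (cost pool remaining) = $1,197.96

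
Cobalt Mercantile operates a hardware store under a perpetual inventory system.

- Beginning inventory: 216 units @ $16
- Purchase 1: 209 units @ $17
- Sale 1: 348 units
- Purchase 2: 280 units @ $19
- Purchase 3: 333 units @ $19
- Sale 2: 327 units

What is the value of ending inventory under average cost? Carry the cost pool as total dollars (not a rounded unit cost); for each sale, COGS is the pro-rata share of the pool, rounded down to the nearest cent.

Ending inventory = $6,795.40

After Beginning: 216 on hand, pool $3,456.00 (≈ $16.0000 each)
After Purchase 1: 425 on hand, pool $7,009.00 (≈ $16.4918 each)
Sale 1, sell 348: 348/425 × $7,009.00 → $5,739.13
After Purchase 2: 357 on hand, pool $6,589.87 (≈ $18.4590 each)
After Purchase 3: 690 on hand, pool $12,916.87 (≈ $18.7201 each)
Sale 2, sell 327: 327/690 × $12,916.87 → $6,121.47
Total COGS = $5,739.13 + $6,121.47 = $11,860.60
Ending inventory (cost pool remaining) = $6,795.40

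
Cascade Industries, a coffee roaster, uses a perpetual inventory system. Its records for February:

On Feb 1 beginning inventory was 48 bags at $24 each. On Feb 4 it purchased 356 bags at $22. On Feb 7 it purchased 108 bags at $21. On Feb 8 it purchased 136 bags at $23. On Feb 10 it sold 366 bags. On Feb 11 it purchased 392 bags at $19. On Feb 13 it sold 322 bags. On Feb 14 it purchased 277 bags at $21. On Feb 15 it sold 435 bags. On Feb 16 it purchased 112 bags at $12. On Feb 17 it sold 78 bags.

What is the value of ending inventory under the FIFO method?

Feb 10, 366 sold [FIFO — oldest first]: 48 @ $24 + 318 @ $22 = $8,148
Feb 13, 322 sold [FIFO — oldest first]: 38 @ $22 + 108 @ $21 + 136 @ $23 + 40 @ $19 = $6,992
Feb 15, 435 sold [FIFO — oldest first]: 352 @ $19 + 83 @ $21 = $8,431
Feb 17, 78 sold [FIFO — oldest first]: 78 @ $21 = $1,638
Total COGS = $8,148 + $6,992 + $8,431 + $1,638 = $25,209
Ending inventory: 116 @ $21 + 112 @ $12 = $3,780
Check: goods available $28,989 = COGS $25,209 + ending $3,780

Ending inventory = $3,780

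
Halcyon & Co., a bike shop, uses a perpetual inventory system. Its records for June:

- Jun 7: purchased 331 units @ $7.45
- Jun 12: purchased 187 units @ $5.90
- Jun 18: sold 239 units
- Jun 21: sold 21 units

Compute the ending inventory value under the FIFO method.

Ending inventory = $1,632.25

Jun 18, 239 sold [FIFO — oldest first]: 239 @ $7.45 = $1,780.55
Jun 21, 21 sold [FIFO — oldest first]: 21 @ $7.45 = $156.45
Total COGS = $1,780.55 + $156.45 = $1,937.00
Ending inventory: 71 @ $7.45 + 187 @ $5.90 = $1,632.25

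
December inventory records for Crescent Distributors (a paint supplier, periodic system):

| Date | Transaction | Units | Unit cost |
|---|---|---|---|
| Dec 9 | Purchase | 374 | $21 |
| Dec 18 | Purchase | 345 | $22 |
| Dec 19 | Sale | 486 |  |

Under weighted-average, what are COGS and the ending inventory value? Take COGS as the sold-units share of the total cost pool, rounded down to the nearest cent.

Dec 19, sell 486: 486/719 × $15,444.00 → $10,439.19
Ending inventory (cost pool remaining) = $5,004.81

COGS = $10,439.19; ending inventory = $5,004.81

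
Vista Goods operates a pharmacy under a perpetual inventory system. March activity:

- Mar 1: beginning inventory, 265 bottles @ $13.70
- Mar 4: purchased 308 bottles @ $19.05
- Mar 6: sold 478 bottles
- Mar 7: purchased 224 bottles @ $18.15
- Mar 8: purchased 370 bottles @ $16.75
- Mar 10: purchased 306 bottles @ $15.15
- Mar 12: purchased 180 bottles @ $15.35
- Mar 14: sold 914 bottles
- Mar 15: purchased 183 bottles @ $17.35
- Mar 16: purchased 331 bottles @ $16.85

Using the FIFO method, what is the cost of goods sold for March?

COGS = $23,169.75

Mar 6, 478 sold [FIFO — oldest first]: 265 @ $13.70 + 213 @ $19.05 = $7,688.15
Mar 14, 914 sold [FIFO — oldest first]: 95 @ $19.05 + 224 @ $18.15 + 370 @ $16.75 + 225 @ $15.15 = $15,481.60
Total COGS = $7,688.15 + $15,481.60 = $23,169.75
Ending inventory: 81 @ $15.15 + 180 @ $15.35 + 183 @ $17.35 + 331 @ $16.85 = $12,742.55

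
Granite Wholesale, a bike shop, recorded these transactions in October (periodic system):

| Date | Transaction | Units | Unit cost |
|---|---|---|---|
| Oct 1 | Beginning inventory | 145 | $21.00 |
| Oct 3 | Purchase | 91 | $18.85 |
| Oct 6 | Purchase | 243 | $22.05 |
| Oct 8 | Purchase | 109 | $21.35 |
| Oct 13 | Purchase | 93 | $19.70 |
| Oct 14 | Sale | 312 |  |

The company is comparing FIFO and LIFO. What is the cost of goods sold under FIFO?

COGS = $6,436.15

FIFO COGS: 145 @ $21.00 + 91 @ $18.85 + 76 @ $22.05 = $6,436.15
LIFO COGS: 93 @ $19.70 + 109 @ $21.35 + 110 @ $22.05 = $6,584.75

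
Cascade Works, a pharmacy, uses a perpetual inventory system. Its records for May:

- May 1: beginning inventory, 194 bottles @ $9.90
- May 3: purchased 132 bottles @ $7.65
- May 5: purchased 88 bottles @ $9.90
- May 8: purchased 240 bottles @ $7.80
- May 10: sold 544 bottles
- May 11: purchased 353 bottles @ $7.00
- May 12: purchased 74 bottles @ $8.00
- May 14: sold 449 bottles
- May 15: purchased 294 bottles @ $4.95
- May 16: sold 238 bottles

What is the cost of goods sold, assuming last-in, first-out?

COGS = $9,043.50

May 10, 544 sold [LIFO — newest first]: 240 @ $7.80 + 88 @ $9.90 + 132 @ $7.65 + 84 @ $9.90 = $4,584.60
May 14, 449 sold [LIFO — newest first]: 74 @ $8.00 + 353 @ $7.00 + 22 @ $9.90 = $3,280.80
May 16, 238 sold [LIFO — newest first]: 238 @ $4.95 = $1,178.10
Total COGS = $4,584.60 + $3,280.80 + $1,178.10 = $9,043.50
Ending inventory: 88 @ $9.90 + 56 @ $4.95 = $1,148.40
Check: goods available $10,191.90 = COGS $9,043.50 + ending $1,148.40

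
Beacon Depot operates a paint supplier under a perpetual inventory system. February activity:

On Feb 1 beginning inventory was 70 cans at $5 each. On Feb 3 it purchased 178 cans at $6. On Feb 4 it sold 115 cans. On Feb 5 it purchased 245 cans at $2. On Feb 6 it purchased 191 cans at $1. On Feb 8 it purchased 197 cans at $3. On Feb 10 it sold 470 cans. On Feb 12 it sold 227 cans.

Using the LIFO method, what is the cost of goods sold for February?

Feb 4, 115 sold [LIFO — newest first]: 115 @ $6 = $690
Feb 10, 470 sold [LIFO — newest first]: 197 @ $3 + 191 @ $1 + 82 @ $2 = $946
Feb 12, 227 sold [LIFO — newest first]: 163 @ $2 + 63 @ $6 + 1 @ $5 = $709
Total COGS = $690 + $946 + $709 = $2,345
Ending inventory: 69 @ $5 = $345

COGS = $2,345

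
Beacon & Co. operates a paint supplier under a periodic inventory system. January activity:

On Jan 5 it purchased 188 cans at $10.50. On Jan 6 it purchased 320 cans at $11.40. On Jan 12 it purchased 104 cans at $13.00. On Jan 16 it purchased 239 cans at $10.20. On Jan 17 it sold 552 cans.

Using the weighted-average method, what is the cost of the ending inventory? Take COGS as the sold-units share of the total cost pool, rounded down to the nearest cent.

Jan 17, sell 552: 552/851 × $9,411.80 → $6,104.95
Ending inventory (cost pool remaining) = $3,306.85
Check: goods available $9,411.80 = COGS $6,104.95 + ending $3,306.85

Ending inventory = $3,306.85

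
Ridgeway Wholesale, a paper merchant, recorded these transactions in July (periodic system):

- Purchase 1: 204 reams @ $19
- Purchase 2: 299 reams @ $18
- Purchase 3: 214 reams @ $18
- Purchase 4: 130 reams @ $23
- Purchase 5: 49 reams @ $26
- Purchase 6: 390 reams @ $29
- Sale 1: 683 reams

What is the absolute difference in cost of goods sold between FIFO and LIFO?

$5,128

FIFO COGS: 204 @ $19 + 299 @ $18 + 180 @ $18 = $12,498
LIFO COGS: 390 @ $29 + 49 @ $26 + 130 @ $23 + 114 @ $18 = $17,626
Difference = |$12,498 − $17,626| = $5,128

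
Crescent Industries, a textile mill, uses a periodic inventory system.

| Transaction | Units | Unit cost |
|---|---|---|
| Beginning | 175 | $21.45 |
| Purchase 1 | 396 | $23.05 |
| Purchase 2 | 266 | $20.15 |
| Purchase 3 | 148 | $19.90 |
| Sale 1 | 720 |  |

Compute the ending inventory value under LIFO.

Ending inventory = $5,828.25

Sale 1 (720) [LIFO — newest first]: 148 @ $19.90 + 266 @ $20.15 + 306 @ $23.05 = $15,358.40
Ending inventory: 175 @ $21.45 + 90 @ $23.05 = $5,828.25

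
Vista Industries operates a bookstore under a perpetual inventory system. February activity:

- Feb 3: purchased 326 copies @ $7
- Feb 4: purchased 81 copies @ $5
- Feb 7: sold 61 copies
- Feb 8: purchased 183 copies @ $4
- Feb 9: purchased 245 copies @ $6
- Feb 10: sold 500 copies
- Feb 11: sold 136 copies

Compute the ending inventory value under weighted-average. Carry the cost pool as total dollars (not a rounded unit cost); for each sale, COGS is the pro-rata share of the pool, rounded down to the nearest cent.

After Feb 3: 326 on hand, pool $2,282.00 (≈ $7.0000 each)
After Feb 4: 407 on hand, pool $2,687.00 (≈ $6.6020 each)
Feb 7, sell 61: 61/407 × $2,687.00 → $402.71
After Feb 8: 529 on hand, pool $3,016.29 (≈ $5.7019 each)
After Feb 9: 774 on hand, pool $4,486.29 (≈ $5.7962 each)
Feb 10, sell 500: 500/774 × $4,486.29 → $2,898.12
Feb 11, sell 136: 136/274 × $1,588.17 → $788.28
Total COGS = $402.71 + $2,898.12 + $788.28 = $4,089.11
Ending inventory (cost pool remaining) = $799.89

Ending inventory = $799.89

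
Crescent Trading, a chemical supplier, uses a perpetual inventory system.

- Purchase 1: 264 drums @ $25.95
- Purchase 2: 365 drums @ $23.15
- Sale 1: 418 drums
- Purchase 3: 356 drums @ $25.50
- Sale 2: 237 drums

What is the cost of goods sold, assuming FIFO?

Sale 1 (418) [FIFO — oldest first]: 264 @ $25.95 + 154 @ $23.15 = $10,415.90
Sale 2 (237) [FIFO — oldest first]: 211 @ $23.15 + 26 @ $25.50 = $5,547.65
Total COGS = $10,415.90 + $5,547.65 = $15,963.55
Ending inventory: 330 @ $25.50 = $8,415.00

COGS = $15,963.55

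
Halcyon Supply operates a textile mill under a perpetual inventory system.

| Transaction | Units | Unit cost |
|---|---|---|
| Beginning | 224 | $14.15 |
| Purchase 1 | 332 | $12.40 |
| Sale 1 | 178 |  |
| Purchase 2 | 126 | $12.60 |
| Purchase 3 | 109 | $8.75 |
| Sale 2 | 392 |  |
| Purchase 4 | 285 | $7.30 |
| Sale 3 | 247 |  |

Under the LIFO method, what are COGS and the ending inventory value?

Sale 1 (178) [LIFO — newest first]: 178 @ $12.40 = $2,207.20
Sale 2 (392) [LIFO — newest first]: 109 @ $8.75 + 126 @ $12.60 + 154 @ $12.40 + 3 @ $14.15 = $4,493.40
Sale 3 (247) [LIFO — newest first]: 247 @ $7.30 = $1,803.10
Total COGS = $2,207.20 + $4,493.40 + $1,803.10 = $8,503.70
Ending inventory: 221 @ $14.15 + 38 @ $7.30 = $3,404.55

COGS = $8,503.70; ending inventory = $3,404.55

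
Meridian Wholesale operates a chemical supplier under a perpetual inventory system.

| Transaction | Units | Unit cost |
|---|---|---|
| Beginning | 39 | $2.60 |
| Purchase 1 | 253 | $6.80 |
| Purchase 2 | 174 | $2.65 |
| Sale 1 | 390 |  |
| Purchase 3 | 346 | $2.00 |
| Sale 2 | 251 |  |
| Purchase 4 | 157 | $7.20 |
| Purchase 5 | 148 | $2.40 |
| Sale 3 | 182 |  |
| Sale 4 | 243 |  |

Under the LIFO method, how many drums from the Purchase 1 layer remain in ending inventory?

Sale 1 (390) [LIFO — newest first]: 174 @ $2.65 + 216 @ $6.80 = $1,929.90
Sale 2 (251) [LIFO — newest first]: 251 @ $2.00 = $502.00
Sale 3 (182) [LIFO — newest first]: 148 @ $2.40 + 34 @ $7.20 = $600.00
Sale 4 (243) [LIFO — newest first]: 123 @ $7.20 + 95 @ $2.00 + 25 @ $6.80 = $1,245.60
Total COGS = $1,929.90 + $502.00 + $600.00 + $1,245.60 = $4,277.50
Ending inventory: 39 @ $2.60 + 12 @ $6.80 = $183.00
Check: goods available $4,460.50 = COGS $4,277.50 + ending $183.00

12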